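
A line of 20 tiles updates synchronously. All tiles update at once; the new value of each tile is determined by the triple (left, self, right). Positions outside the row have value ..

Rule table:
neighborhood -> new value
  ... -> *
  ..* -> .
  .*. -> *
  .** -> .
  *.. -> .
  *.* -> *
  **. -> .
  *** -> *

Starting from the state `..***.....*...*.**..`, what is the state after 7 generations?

*..*..***.*.*.**...*
*..*...*.*****...*.*
*..*.*.**.***..*.***
*..****..*.*...**.*.
*...**...***.*...**.
*.*....*..*.**.*....
***.**.*..**..**.***

***.**.*..**..**.***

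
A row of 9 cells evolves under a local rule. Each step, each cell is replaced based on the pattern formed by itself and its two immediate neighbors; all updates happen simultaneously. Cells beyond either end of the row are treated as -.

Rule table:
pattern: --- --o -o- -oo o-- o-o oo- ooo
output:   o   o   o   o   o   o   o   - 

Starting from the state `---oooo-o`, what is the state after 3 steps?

oooo--ooo

oooo--ooo
o--oooo-o
oooo--ooo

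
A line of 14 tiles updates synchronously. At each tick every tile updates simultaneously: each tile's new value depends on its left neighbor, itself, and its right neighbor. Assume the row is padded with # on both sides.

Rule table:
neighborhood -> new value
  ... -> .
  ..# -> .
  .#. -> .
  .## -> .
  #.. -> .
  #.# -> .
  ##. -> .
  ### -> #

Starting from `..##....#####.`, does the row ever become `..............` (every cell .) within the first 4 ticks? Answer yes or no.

tick 1: .........###..
tick 2: ..........#...
tick 3: ..............
all cells are . at tick 3

yes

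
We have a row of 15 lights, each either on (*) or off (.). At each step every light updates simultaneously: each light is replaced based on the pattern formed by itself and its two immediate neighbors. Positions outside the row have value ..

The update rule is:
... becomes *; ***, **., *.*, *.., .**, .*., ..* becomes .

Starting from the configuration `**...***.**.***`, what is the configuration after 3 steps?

...*...........

...*...........
**...**********
...*...........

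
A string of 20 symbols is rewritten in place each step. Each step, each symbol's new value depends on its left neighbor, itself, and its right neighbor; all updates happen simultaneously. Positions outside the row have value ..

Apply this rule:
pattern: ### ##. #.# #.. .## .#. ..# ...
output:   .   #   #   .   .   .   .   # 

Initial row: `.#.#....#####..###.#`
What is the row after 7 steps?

..#..##.....#....##.
#.....#.###...##..#.
..###..#..#.#..#....
#...#......#.....###
..#...####...###...#
#...#....#.#...#.#..
..#...##..#..#..#..#

..#...##..#..#..#..#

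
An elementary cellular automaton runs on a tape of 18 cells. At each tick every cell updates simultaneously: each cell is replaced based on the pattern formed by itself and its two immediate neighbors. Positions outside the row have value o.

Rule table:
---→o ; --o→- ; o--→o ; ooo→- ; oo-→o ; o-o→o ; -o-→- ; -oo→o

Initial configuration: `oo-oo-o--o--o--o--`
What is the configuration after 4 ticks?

-ooooo-o--o--o--o-
oo---oo-o--o--o--o
-ooo-ooo-o--o--o-o
oo-ooo-oo-o--o--oo

oo-ooo-oo-o--o--oo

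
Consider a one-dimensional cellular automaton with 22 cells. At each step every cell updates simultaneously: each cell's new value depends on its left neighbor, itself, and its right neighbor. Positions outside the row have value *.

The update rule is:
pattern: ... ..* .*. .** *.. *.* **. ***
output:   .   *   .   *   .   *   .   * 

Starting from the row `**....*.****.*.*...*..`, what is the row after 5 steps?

.*.****.*.*...*..*****

step 1: *....*.****.*.*...*..*
step 2: ....*.****.*.*...*..**
step 3: ...*.****.*.*...*..***
step 4: ..*.****.*.*...*..****
step 5: .*.****.*.*...*..*****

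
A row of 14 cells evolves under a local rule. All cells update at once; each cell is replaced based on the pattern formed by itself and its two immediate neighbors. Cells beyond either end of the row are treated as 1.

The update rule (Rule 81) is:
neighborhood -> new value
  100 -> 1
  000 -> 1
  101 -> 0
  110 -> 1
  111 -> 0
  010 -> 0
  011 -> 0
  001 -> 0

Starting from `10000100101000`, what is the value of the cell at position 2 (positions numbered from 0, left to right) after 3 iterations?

0

11110010000110
00011001110010
11001100011000
position 2 holds 0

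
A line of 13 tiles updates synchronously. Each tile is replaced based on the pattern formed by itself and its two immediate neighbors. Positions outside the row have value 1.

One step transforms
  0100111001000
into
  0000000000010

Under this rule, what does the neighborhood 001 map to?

At position 3 the neighborhood is 001; the next row has 0 there.

0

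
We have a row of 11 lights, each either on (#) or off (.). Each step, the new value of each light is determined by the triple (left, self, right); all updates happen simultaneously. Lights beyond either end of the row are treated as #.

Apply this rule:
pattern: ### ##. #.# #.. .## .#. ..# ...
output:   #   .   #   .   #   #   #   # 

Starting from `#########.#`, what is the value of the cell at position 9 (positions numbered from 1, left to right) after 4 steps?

#

########.##
#######.###
######.####
#####.#####
position 9 holds #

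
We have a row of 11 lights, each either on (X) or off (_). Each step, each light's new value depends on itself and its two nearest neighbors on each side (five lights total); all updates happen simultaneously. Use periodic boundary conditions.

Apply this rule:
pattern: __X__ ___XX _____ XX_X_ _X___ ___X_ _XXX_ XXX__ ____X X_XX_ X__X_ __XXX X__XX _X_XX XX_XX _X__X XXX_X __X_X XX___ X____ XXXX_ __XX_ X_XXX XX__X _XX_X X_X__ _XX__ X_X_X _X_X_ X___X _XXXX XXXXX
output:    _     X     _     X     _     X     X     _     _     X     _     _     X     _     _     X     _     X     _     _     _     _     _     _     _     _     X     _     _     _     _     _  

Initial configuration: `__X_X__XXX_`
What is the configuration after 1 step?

_XX__XX_X__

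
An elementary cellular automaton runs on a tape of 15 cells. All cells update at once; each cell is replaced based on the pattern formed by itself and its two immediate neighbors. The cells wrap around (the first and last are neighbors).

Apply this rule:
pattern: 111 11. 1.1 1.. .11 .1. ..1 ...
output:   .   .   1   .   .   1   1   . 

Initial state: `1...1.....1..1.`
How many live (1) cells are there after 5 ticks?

6

1..11....11.111
..1.....1..1...
.11....11.11...
1.....1..1.....
1....11.11....1
count of 1: 6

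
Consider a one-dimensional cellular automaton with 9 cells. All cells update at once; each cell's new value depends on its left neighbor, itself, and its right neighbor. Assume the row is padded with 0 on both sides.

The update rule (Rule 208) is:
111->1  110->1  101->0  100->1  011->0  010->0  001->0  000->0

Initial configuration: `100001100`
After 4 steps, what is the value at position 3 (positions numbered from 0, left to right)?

010000110
001000011
000100001
000010000
position 3 holds 0

0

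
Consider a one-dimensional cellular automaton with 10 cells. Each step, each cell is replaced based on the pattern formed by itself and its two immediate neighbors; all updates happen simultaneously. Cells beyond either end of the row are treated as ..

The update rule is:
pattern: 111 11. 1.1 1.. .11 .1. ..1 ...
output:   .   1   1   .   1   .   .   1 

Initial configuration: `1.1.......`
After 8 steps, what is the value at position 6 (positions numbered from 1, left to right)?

1

.1..111111
....1....1
111...11..
1.1.1.11.1
.1.1.1111.
..1.11..1.
1..111....
...1.1.111
position 6 holds 1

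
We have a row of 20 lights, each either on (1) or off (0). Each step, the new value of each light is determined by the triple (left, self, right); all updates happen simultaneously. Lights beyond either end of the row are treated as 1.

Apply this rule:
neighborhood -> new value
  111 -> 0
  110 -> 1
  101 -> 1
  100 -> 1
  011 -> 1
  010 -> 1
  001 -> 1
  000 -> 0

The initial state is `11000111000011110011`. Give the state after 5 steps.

11000000000001111110

01101101100110011110
11111111111111110011
00000000000000011110
10000000000000110011
11000000000001111110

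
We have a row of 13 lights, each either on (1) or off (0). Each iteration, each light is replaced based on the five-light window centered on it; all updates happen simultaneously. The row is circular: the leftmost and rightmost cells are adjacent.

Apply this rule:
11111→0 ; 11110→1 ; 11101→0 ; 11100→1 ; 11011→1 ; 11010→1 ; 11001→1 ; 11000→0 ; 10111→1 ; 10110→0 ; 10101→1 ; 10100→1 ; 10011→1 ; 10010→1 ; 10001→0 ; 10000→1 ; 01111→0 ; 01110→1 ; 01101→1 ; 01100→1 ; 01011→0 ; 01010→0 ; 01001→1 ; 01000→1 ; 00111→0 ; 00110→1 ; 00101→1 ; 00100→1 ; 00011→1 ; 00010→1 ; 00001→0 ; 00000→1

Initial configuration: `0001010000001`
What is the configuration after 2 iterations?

0101110010111

1011011111011
0101110010111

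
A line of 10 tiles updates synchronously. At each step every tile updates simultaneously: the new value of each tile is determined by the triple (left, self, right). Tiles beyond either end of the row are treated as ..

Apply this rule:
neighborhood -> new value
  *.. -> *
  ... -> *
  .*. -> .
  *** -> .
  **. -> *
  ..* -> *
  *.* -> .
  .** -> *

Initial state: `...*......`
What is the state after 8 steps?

***.******
*.*.*....*
.....****.
******..**
*....*****
.*****...*
**...****.
******..**

******..**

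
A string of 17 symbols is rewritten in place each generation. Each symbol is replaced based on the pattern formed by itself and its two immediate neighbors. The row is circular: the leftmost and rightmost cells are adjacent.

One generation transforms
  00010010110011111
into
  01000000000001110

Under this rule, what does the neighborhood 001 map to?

At position 2 the neighborhood is 001; the next row has 0 there.

0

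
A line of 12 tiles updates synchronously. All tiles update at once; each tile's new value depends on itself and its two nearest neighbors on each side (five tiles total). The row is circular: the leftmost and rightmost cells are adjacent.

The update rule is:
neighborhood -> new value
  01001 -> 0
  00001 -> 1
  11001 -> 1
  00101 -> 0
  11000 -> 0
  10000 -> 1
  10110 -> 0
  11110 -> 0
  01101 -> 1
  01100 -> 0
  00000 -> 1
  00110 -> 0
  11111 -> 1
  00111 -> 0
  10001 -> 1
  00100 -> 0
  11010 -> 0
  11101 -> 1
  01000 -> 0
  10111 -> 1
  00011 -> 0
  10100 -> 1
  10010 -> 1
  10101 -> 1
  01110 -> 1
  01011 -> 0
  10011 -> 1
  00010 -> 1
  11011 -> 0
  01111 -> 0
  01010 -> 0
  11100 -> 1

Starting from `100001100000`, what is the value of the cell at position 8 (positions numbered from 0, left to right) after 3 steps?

1

001100001111
110001100001
110100001100
position 8 holds 1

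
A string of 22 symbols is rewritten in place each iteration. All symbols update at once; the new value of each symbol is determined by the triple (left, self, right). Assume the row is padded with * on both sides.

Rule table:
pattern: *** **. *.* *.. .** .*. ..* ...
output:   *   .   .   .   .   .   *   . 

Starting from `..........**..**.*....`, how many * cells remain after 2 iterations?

3

.........*...*.......*
........*...*.......*.
count of *: 3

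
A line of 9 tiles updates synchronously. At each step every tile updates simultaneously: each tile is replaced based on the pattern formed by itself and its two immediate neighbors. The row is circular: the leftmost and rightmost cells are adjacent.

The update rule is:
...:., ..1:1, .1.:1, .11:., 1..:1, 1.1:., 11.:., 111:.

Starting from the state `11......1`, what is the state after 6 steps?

.1......1

..1....1.
.111..111
....11...
...1..1..
..111111.
.1......1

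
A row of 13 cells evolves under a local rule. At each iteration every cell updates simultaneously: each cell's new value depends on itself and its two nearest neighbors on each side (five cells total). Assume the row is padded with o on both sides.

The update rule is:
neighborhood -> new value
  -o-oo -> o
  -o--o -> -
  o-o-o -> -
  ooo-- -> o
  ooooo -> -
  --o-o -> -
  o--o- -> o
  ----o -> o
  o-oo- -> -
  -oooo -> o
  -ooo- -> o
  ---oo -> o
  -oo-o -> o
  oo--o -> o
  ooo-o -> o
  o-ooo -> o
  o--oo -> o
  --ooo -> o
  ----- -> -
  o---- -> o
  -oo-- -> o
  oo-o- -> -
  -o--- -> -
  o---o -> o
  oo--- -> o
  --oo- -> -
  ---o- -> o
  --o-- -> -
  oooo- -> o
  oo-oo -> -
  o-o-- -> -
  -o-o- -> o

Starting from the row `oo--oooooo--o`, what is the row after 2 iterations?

oooooo--ooooo
----oooooo---

----oooooo---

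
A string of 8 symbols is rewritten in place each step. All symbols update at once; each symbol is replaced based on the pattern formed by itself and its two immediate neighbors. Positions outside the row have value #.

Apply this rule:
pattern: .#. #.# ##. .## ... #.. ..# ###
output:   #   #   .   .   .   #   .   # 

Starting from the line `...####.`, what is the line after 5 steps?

#.###...

#...##.#
.#....#.
###...##
##.#...#
#.###...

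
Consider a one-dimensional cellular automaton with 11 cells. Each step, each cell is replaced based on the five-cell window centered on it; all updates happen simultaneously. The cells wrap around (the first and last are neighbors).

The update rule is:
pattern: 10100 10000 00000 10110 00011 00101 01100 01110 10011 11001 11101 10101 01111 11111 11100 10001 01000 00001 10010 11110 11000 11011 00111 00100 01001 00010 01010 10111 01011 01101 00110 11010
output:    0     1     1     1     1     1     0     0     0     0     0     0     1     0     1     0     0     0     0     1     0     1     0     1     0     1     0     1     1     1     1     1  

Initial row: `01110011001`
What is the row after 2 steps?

00100010010

11010010001
00100010010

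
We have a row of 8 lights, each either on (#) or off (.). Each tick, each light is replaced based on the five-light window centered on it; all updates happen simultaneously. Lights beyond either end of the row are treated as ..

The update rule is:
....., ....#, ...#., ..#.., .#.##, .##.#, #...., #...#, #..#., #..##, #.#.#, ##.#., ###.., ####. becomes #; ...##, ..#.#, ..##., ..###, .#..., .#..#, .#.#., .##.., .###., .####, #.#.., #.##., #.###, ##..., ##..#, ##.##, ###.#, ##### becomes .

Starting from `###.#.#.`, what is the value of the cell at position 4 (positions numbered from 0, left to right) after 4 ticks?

...##...
##....##
...##...  (repeats tick 1; period 2)
tick 4: ##....##
position 4 holds .

.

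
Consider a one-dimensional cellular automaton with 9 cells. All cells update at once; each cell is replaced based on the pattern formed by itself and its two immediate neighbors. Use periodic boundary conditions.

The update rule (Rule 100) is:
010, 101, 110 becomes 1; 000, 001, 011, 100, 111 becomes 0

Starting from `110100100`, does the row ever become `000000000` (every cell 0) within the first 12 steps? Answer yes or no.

step 1: 011100100
step 2: 000100100
step 3: 000100100  (fixed point — unchanged through step 12)
step 12 is 000100100, still not uniform 0

no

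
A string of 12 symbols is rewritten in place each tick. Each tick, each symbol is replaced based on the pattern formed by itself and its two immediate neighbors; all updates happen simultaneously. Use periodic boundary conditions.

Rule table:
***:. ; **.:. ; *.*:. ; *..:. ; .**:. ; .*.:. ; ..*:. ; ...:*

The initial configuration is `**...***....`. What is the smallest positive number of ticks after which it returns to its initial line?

2

...*.....**.
**...***....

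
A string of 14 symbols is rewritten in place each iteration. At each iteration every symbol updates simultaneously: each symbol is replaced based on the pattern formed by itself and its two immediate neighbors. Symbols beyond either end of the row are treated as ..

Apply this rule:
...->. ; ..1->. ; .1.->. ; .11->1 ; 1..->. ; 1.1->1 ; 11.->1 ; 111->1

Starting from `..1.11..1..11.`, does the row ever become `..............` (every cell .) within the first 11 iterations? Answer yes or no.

...111.....11.
...111.....11.  (fixed point — unchanged through iteration 11)
iteration 11 is ...111.....11., still not uniform .

no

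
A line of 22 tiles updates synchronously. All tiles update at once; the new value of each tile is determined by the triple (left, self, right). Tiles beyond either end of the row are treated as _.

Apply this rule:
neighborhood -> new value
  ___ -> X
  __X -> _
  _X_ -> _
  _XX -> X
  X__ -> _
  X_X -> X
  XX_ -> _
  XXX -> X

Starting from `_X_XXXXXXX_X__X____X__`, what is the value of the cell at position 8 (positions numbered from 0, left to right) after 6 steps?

X

step 1: __XXXXXXX_X_____XX___X
step 2: X_XXXXXX_X__XXX_X__X__
step 3: _XXXXXX_X___XX_X_____X
step 4: _XXXXX_X__X_X_X__XXX__
step 5: _XXXX_X____X_X___XX__X
step 6: _XXX_X__XX__X__X_X____
position 8 holds X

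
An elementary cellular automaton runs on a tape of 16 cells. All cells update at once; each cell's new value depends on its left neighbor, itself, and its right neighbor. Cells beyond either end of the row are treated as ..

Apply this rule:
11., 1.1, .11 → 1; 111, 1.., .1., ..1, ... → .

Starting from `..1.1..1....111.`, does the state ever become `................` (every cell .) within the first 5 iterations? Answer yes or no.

...1........1.1.
.............1..
................
all cells are . at iteration 3

yes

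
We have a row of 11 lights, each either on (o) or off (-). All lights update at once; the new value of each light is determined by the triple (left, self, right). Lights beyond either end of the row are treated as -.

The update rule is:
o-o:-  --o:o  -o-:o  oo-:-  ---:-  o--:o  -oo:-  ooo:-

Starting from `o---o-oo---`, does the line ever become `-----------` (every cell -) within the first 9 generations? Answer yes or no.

oo-oo---o--
-----o-ooo-
----oo----o
---o--o--oo
--ooooooo--
-o-------o-
ooo-----ooo
---o---o---
--ooo-ooo--
generation 9 is --ooo-ooo--, still not uniform -

no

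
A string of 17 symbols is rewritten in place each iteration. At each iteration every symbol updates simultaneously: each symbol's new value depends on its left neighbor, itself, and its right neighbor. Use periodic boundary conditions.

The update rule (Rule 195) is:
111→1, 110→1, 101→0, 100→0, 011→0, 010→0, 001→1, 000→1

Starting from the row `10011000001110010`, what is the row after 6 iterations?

00100010001010111

00101011110110100
11000001110010001
11011110110100110
01001110010001010
10010110100110000
00100010001010111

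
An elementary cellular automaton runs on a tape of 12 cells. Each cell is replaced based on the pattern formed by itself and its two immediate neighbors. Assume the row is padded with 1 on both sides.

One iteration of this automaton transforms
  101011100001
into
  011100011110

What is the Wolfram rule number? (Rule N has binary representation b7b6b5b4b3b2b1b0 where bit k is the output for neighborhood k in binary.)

position 5: 111 → 0  (bit 7 = 0)
position 0: 110 → 0  (bit 6 = 0)
position 1: 101 → 1  (bit 5 = 1)
position 7: 100 → 1  (bit 4 = 1)
position 4: 011 → 0  (bit 3 = 0)
position 2: 010 → 1  (bit 2 = 1)
position 10: 001 → 1  (bit 1 = 1)
position 8: 000 → 1  (bit 0 = 1)
bits b7..b0 = 00110111 = 55

55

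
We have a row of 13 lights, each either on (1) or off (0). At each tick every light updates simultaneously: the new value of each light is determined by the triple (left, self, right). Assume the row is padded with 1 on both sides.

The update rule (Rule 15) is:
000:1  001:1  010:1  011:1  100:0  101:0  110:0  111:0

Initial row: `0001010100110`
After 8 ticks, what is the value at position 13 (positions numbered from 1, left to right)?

0111010101100
0100010101001
0101110101011
0101000101010
0101011101010
0101010001010
0101010111010
0101010100010
position 13 holds 0

0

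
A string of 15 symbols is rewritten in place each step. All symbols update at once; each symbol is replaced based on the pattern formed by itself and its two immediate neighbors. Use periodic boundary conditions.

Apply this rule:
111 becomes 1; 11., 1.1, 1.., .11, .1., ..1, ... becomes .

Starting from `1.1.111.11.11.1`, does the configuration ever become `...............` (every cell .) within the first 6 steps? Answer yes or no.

yes

.....1.........
...............
all cells are . at step 2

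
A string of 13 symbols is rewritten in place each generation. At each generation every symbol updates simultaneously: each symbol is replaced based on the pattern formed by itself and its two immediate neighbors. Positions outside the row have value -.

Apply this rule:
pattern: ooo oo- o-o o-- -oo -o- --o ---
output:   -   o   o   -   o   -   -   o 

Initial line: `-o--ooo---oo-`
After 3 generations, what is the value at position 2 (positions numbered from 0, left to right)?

o

generation 1: ----o-o-o-oo-
generation 2: ooo--o-o-ooo-
generation 3: o-o---o-oo-o-
position 2 holds o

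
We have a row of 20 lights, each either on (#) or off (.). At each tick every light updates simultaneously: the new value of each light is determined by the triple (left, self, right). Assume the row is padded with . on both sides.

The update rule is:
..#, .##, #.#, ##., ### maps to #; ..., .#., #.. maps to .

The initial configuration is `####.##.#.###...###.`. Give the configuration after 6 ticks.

########.####..####.
#############.#####.
###################.
###################.  (fixed point — unchanged through tick 6)

###################.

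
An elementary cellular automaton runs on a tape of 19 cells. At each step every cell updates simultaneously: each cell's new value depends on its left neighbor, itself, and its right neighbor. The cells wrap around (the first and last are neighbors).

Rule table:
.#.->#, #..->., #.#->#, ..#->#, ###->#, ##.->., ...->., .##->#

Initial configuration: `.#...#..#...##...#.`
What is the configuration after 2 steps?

step 1: ##..##.##..##...##.
step 2: #..##.##..##...##.#

#..##.##..##...##.#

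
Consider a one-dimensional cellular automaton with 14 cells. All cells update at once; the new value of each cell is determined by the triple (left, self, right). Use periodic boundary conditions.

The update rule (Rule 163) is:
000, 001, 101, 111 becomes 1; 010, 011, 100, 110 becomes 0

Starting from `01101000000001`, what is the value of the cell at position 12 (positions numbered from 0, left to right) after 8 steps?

0

step 1: 10010011111110
step 2: 00100101111101
step 3: 01001010111010
step 4: 10010101010100
step 5: 00101010101001
step 6: 01010101010010
step 7: 10101010100100
step 8: 01010101001001
position 12 holds 0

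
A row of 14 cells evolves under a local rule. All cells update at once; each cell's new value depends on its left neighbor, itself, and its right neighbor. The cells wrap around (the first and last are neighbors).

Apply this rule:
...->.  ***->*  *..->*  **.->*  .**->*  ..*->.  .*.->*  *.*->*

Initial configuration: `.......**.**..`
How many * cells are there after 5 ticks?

10

.......******.
.......*******
*......*******
**.....*******
***....*******
count of *: 10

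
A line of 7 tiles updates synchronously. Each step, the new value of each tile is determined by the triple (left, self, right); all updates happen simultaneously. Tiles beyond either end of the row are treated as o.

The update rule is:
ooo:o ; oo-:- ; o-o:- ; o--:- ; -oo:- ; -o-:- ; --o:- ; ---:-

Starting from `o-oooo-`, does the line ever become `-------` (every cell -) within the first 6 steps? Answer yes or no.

yes

---oo--
-------
all cells are - at step 2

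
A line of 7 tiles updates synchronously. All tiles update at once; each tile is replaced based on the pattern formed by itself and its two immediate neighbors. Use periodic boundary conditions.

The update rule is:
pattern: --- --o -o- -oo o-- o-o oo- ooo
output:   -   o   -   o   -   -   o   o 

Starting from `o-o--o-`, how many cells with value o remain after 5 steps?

----o--
---o---
--o----
-o-----
o------
count of o: 1

1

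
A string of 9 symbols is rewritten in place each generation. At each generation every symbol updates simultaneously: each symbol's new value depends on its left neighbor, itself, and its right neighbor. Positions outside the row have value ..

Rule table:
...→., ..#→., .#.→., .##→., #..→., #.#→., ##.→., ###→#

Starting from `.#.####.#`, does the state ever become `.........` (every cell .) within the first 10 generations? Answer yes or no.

yes

generation 1: ....##...
generation 2: .........
all cells are . at generation 2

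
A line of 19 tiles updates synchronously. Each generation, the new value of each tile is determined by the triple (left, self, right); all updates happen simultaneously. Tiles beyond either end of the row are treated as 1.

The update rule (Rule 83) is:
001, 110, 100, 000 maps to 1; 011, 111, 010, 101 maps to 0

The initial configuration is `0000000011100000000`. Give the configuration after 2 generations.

1111111100111111111
0000000111000000000

0000000111000000000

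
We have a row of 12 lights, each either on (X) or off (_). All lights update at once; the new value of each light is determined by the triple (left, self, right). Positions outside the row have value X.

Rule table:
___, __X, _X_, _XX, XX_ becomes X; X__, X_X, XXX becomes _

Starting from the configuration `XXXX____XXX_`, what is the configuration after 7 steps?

_X_X_X_XX_X_

___X_XXXX_X_
_XXX_X__X_X_
_X_X_X_XX_X_
_X_X_X_XX_X_  (fixed point — unchanged through step 7)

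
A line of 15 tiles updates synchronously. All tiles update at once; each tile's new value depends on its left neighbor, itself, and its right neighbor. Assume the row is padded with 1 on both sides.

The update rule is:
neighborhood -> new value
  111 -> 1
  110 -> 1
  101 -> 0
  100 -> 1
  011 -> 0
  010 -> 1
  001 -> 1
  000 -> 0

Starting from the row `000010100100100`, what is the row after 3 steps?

111011101111111

step 1: 100110111111111
step 2: 111010011111111
step 3: 111011101111111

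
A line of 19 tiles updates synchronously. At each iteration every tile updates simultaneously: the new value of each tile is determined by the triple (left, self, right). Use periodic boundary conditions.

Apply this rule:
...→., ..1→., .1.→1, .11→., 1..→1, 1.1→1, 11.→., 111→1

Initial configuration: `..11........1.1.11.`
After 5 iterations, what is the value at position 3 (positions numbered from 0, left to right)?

1

iteration 1: ....1.......1111..1
iteration 2: 1...11.......11.1.1
iteration 3: .1....1........111.
iteration 4: .11...11........1.1
iteration 5: 1..1....1.......111
position 3 holds 1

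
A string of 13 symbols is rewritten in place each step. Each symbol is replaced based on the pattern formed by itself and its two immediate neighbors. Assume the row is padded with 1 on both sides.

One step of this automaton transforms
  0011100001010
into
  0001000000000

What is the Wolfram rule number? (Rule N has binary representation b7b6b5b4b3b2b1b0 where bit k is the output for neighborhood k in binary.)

128

position 3: 111 → 1  (bit 7 = 1)
position 4: 110 → 0  (bit 6 = 0)
position 10: 101 → 0  (bit 5 = 0)
position 0: 100 → 0  (bit 4 = 0)
position 2: 011 → 0  (bit 3 = 0)
position 9: 010 → 0  (bit 2 = 0)
position 1: 001 → 0  (bit 1 = 0)
position 6: 000 → 0  (bit 0 = 0)
bits b7..b0 = 10000000 = 128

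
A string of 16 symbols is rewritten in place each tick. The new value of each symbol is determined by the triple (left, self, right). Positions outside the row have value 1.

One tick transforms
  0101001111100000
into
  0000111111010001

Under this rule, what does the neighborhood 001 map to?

1

At position 5 the neighborhood is 001; the next row has 1 there.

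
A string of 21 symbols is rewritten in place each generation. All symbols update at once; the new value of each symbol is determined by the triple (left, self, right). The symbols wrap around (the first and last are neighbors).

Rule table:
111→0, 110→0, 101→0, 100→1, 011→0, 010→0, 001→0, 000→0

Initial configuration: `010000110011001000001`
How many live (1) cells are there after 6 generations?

4

001000001000100100000
000100000100010010000
000010000010001001000
000001000001000100100
000000100000100010010
000000010000010001001
count of 1: 4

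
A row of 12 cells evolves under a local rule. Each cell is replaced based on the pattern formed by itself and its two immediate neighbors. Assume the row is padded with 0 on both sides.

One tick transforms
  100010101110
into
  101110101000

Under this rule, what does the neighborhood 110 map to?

0

At position 10 the neighborhood is 110; the next row has 0 there.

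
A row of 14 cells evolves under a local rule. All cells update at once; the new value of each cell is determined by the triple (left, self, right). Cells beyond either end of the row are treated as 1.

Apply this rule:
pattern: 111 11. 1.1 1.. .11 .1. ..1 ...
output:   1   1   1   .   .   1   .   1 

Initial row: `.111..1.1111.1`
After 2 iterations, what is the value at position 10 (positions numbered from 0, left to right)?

1.11..11.1111.
11.1...11.1111
position 10 holds 1

1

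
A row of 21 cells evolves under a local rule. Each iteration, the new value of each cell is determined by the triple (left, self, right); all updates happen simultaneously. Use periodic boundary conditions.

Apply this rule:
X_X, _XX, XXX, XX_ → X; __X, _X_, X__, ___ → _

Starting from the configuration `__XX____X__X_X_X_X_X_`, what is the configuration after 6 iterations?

__XX________X_X_X_X__
__XX_________X_X_X___
__XX__________X_X____
__XX___________X_____
__XX_________________
__XX_________________

__XX_________________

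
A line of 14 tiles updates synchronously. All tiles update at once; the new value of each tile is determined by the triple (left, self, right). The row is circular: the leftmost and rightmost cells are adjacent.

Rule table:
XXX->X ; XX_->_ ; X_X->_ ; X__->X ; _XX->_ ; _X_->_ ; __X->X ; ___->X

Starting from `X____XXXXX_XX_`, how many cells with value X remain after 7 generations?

9

_XXXX_XXX_____
X_XX___X_XXXXX
____XXX___XXXX
XXXX_X_XXX_XX_
_XX_____X_____
X__XXXXX_XXXXX
_XX_XXX___XXXX
count of X: 9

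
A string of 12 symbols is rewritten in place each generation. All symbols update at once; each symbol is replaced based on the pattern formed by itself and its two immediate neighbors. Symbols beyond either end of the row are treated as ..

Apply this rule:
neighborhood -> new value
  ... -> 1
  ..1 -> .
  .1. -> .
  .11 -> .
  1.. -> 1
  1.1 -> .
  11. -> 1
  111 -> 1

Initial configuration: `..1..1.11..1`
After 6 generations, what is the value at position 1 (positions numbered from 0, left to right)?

1..1....11..
.1..111..111
..1..111..11
1..1..111..1
.1..1..111..
..1..1..1111
position 1 holds .

.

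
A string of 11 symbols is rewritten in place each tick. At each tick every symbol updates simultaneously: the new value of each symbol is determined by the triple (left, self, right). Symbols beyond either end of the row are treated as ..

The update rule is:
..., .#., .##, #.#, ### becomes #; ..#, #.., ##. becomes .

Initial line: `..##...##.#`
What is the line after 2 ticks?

#.#..#.#.##
###..#####.

###..#####.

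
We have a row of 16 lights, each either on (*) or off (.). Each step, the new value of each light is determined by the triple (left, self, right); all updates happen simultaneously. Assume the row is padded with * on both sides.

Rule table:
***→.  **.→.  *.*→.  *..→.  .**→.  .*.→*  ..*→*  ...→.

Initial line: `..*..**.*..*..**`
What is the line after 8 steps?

..*....*...**..*

.**.*...*.**.*..
....*..**....*.*
...**.*.....**..
..*...*....*...*
.**..**...**..*.
....*....*...**.
...**...**..*...
..*....*...**..*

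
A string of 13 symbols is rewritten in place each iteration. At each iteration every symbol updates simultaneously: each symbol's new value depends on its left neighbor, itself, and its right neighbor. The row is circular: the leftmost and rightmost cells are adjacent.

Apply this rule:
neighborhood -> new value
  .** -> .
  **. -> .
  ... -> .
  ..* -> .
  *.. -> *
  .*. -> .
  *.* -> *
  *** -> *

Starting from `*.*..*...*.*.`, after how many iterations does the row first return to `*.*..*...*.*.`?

13

.*.*..*...*.*
*.*.*..*...*.
.*.*.*..*...*
*.*.*.*..*...
.*.*.*.*..*..
..*.*.*.*..*.
...*.*.*.*..*
*...*.*.*.*..
.*...*.*.*.*.
..*...*.*.*.*
*..*...*.*.*.
.*..*...*.*.*
*.*..*...*.*.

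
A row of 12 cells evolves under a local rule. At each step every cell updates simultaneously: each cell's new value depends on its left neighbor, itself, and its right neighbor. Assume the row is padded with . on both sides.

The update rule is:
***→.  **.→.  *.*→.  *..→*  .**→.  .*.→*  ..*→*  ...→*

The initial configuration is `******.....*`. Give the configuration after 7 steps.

......******

step 1: ......******
step 2: ******......
step 3: ......******  (repeats step 1; period 2)
step 7: ......******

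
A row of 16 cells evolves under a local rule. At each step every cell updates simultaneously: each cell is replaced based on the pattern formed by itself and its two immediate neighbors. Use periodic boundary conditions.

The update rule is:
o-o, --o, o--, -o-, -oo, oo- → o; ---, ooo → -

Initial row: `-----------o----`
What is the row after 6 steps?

oo---oo--oo-oo--

step 1: ----------ooo---
step 2: ---------oo-oo--
step 3: --------ooooooo-
step 4: -------oo-----oo
step 5: o-----oooo---ooo
step 6: oo---oo--oo-oo--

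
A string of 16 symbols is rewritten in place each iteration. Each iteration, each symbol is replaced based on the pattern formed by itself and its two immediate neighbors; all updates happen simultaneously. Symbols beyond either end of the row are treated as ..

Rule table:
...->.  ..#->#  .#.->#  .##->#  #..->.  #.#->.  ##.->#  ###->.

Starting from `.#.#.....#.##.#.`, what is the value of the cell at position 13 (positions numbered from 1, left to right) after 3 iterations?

#

##.#....##.##.#.
##.#...###.##.#.
##.#..##.#.##.#.
position 13 holds #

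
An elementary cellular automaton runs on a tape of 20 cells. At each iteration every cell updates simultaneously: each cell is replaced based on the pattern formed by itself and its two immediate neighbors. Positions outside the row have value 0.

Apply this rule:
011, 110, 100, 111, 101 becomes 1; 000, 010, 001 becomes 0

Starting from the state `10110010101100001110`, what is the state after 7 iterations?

01111111111111111111

01111001011110001111
01111100111111001111
01111110111111101111
01111111111111111111
01111111111111111111  (fixed point — unchanged through iteration 7)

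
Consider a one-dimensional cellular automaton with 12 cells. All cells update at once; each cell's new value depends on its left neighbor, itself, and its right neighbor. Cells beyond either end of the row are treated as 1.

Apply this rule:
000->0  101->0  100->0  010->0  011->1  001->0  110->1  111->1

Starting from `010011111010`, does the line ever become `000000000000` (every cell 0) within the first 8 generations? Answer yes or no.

no

000011111000
000011111000  (fixed point — unchanged through generation 8)
generation 8 is 000011111000, still not uniform 0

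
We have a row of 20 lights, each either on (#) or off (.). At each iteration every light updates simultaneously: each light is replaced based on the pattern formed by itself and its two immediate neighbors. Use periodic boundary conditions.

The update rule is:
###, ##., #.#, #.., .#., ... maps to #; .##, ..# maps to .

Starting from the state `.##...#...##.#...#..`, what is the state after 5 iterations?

..###.###..#####.###
#..###.###..#####.##
##..###.###..#####.#
###..###.###..#####.
.###..###.###..#####

.###..###.###..#####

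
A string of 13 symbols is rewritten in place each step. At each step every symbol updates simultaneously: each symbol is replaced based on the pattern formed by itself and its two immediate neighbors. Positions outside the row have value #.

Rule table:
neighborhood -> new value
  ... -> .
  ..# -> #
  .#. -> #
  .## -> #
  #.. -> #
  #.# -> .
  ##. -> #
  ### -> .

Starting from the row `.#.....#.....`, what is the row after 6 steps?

.#.#.##.##.#.

.##...###...#
.###.##.##.##
.#.#.##.##.#.
.#.#.##.##.#.  (fixed point — unchanged through step 6)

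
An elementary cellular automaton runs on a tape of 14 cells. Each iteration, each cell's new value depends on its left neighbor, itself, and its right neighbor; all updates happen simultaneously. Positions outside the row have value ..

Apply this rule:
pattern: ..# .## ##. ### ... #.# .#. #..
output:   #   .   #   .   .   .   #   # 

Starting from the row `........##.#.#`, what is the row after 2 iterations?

......##.#.#.#

iteration 1: .......#.#.#.#
iteration 2: ......##.#.#.#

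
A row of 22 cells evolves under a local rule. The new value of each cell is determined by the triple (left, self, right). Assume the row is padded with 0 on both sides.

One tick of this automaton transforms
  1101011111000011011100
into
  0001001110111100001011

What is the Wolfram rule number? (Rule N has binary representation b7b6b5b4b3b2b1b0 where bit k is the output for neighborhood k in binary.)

151

position 6: 111 → 1  (bit 7 = 1)
position 1: 110 → 0  (bit 6 = 0)
position 2: 101 → 0  (bit 5 = 0)
position 10: 100 → 1  (bit 4 = 1)
position 0: 011 → 0  (bit 3 = 0)
position 3: 010 → 1  (bit 2 = 1)
position 13: 001 → 1  (bit 1 = 1)
position 11: 000 → 1  (bit 0 = 1)
bits b7..b0 = 10010111 = 151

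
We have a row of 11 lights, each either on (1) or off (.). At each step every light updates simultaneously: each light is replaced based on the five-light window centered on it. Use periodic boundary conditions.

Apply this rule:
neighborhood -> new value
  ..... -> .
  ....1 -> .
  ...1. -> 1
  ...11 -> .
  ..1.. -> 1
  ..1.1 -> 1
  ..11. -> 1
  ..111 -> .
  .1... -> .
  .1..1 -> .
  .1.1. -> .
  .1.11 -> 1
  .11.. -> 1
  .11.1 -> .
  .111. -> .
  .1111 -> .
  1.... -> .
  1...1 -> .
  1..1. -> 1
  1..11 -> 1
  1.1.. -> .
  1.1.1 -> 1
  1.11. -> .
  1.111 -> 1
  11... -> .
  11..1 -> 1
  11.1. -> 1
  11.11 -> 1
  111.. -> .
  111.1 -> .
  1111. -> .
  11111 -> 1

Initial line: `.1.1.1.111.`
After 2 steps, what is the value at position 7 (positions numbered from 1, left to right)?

11.1.111..1
..1111..11.
position 7 holds .

.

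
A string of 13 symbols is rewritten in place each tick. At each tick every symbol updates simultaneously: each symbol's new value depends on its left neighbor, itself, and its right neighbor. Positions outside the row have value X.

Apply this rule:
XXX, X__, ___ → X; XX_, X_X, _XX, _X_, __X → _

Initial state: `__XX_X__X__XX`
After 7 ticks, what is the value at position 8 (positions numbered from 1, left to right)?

X_____X__X__X
_XXXX__X__X__
__XX_X__X__X_
X_____X__X___
_XXXX__X__XX_
__XX_X__X____
X_____X__XXX_
position 8 holds _

_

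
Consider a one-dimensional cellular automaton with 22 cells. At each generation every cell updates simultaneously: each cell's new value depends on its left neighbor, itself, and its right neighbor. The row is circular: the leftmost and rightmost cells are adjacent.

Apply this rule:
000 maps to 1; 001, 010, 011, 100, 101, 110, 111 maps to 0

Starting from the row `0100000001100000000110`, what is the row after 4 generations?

1100000001100000000111

0001111100001111110000
1100000001100000000111
0001111100001111110000  (repeats generation 1; period 2)
generation 4: 1100000001100000000111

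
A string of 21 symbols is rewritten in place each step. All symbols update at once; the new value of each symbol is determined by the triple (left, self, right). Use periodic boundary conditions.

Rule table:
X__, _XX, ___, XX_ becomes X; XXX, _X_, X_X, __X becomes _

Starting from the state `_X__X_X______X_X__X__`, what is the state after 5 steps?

XXXXX___XXX___X__XXX_

step 1: __X____XXXXX____X__XX
step 2: X__XXX_X___XXXX__X_XX
step 3: XX_X_X__XX_X__XX___X_
step 4: XX____X_XX__X_XXXX___
step 5: XXXXX___XXX___X__XXX_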